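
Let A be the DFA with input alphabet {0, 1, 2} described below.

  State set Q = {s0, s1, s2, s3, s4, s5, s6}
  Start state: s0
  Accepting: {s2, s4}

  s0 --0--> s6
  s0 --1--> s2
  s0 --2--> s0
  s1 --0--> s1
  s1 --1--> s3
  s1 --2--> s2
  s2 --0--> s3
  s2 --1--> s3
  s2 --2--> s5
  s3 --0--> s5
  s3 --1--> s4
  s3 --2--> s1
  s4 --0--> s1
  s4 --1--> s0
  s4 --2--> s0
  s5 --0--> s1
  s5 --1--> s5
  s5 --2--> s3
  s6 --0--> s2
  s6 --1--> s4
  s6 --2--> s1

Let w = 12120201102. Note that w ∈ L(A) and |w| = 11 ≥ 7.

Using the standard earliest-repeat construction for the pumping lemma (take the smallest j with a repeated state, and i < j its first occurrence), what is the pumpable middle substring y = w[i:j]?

State sequence: s0 -1-> s2 -2-> s5 -1-> s5 -2-> s3 -0-> s5 -2-> s3 -0-> s5 -1-> s5 -1-> s5 -0-> s1 -2-> s2
First repeat at step 3: s5 was already visited.

So i = 2, j = 3, giving x = w[0:2] = 12, y = w[2:3] = 1, z = w[3:11] = 20201102.
Check: |xy| = 3 ≤ 7 and |y| = 1 ≥ 1. Reading y takes A from s5 back to s5, so every xyⁱz is accepted.
The DFA has 7 states, so the proof of the pumping lemma guarantees a repeated state among the first 7+1 visited; the segment between the two visits is the pumpable y.

1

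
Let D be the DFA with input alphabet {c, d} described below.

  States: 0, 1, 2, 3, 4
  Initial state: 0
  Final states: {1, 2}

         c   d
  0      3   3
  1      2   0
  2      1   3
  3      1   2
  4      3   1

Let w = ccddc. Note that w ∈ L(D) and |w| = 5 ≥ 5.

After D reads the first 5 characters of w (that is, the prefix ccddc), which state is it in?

1

State sequence: 0 -c-> 3 -c-> 1 -d-> 0 -d-> 3 -c-> 1

After reading 5 characters, D is in state 1.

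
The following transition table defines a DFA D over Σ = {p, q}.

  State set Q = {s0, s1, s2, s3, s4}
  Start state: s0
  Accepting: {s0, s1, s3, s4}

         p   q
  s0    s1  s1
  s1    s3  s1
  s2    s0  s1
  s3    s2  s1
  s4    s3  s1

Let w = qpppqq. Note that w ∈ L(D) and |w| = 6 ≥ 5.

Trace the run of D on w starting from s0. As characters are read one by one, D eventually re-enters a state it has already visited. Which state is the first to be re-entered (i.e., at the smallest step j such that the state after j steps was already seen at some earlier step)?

State sequence: s0 -q-> s1 -p-> s3 -p-> s2 -p-> s0 -q-> s1 -q-> s1
First repeat at step 4: s0 was already visited.

The earliest repeat is at step j = 4: D is in s0, which it already visited at step i = 0.
With |Q| = 5, pigeonhole forces a state repeat no later than step 5; the substring read between the first and second visits to that state can be pumped.

s0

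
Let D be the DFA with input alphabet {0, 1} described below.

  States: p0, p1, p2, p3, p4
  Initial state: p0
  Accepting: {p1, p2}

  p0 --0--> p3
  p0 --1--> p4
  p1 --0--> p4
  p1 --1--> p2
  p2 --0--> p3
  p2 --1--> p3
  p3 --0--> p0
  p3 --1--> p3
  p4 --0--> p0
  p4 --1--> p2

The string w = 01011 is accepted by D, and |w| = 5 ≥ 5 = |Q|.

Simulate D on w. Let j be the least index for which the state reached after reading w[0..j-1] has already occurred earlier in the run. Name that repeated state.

p3

Run of D on w = 0 1 0 1 1:
  step 0: p0  (start)
  step 1: p3  (read 0: p0→p3)
  step 2: p3  (read 1: p3→p3)   ← first repeat (p3 seen earlier)
  step 3: p0  (read 0: p3→p0)
  step 4: p4  (read 1: p0→p4)
  step 5: p2  (read 1: p4→p2)

The earliest repeat is at step j = 2: D is in p3, which it already visited at step i = 1.
The DFA has 5 states, so the proof of the pumping lemma guarantees a repeated state among the first 5+1 visited; the segment between the two visits is the pumpable y.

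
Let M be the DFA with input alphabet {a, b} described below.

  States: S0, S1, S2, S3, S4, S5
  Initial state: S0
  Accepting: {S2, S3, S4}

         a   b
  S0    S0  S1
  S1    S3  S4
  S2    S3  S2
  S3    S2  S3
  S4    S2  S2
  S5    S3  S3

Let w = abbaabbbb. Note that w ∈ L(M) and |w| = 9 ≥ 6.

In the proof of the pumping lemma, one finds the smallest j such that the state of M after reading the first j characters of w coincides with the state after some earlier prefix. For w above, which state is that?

S0

Run of M on w = a b b a a b b b b:
  step 0: S0  (start)
  step 1: S0  (read a: S0→S0)   ← first repeat (S0 seen earlier)
  step 2: S1  (read b: S0→S1)
  step 3: S4  (read b: S1→S4)
  step 4: S2  (read a: S4→S2)
  step 5: S3  (read a: S2→S3)
  step 6: S3  (read b: S3→S3)
  step 7: S3  (read b: S3→S3)
  step 8: S3  (read b: S3→S3)
  step 9: S3  (read b: S3→S3)

The earliest repeat is at step j = 1: M is in S0, which it already visited at step i = 0.
The DFA has 6 states, so the proof of the pumping lemma guarantees a repeated state among the first 6+1 visited; the segment between the two visits is the pumpable y.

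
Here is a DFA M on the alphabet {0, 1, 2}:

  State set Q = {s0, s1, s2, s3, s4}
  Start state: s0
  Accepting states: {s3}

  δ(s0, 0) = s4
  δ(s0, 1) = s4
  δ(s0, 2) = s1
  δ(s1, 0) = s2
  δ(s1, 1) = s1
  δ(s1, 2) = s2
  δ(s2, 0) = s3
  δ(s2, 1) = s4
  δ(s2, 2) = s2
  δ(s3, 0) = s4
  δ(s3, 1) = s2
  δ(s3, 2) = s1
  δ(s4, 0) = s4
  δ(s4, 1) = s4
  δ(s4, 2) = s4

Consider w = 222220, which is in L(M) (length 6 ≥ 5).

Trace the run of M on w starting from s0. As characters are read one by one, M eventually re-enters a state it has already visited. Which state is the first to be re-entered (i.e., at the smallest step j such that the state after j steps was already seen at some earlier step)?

Run of M on w = 2 2 2 2 2 0:
  step 0: s0  (start)
  step 1: s1  (read 2: s0→s1)
  step 2: s2  (read 2: s1→s2)
  step 3: s2  (read 2: s2→s2)   ← first repeat (s2 seen earlier)
  step 4: s2  (read 2: s2→s2)
  step 5: s2  (read 2: s2→s2)
  step 6: s3  (read 0: s2→s3)

The earliest repeat is at step j = 3: M is in s2, which it already visited at step i = 2.
Since M has 5 states, any run of length ≥ 5 visits 5+1 states, so by pigeonhole some state repeats within the first 5 steps — that repeat gives the pumpable loop.

s2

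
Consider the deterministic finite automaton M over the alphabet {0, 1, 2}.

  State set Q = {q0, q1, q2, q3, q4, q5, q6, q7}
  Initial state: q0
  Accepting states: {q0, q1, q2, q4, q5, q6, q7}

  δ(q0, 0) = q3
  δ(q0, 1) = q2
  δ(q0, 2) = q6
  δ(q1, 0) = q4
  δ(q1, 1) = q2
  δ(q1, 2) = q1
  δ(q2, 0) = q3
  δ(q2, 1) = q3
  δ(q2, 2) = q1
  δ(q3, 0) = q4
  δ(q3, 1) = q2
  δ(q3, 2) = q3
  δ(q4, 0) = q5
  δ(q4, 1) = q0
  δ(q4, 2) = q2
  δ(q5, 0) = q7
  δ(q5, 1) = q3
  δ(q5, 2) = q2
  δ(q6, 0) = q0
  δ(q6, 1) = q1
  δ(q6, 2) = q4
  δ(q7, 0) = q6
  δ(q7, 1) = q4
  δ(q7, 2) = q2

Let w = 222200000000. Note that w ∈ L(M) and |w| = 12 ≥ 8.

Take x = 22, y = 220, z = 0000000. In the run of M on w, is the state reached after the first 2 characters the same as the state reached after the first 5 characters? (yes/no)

Run of M on the first 5 characters of w = 2 2 2 2 0:
  step 0: q0  (start)
  step 1: q6  (read 2: q0→q6)
  step 2: q4  (read 2: q6→q4)
  step 3: q2  (read 2: q4→q2)
  step 4: q1  (read 2: q2→q1)
  step 5: q4  (read 0: q1→q4)

After x (step 2): q4. After xy (step 5): q4.
They match, so y = 220 drives M around a cycle from q4 back to itself; pumping y any number of times keeps M in q4 before reading z, and xyⁱz ∈ L(M) for every i ≥ 0.

yes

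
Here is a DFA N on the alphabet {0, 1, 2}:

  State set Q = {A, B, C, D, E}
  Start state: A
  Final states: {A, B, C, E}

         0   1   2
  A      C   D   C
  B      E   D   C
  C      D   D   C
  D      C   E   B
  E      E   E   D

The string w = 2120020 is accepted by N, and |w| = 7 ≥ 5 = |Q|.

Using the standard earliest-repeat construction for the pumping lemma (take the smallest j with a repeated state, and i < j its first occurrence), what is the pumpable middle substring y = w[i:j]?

0

State sequence: A -2-> C -1-> D -2-> B -0-> E -0-> E -2-> D -0-> C
First repeat at step 5: E was already visited.

So i = 4, j = 5, giving x = w[0:4] = 2120, y = w[4:5] = 0, z = w[5:7] = 20.
Check: |xy| = 5 ≤ 5 and |y| = 1 ≥ 1. Reading y takes N from E back to E, so every xyⁱz is accepted.
With |Q| = 5, pigeonhole forces a state repeat no later than step 5; the substring read between the first and second visits to that state can be pumped.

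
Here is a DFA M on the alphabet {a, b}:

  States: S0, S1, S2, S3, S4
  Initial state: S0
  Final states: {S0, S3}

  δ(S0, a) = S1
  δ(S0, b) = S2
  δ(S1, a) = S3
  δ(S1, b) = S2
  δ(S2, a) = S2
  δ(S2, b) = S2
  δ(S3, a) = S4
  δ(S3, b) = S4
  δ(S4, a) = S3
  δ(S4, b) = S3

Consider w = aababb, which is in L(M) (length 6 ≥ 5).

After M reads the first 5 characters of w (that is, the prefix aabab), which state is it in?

State sequence: S0 -a-> S1 -a-> S3 -b-> S4 -a-> S3 -b-> S4

After reading 5 characters, M is in state S4.

S4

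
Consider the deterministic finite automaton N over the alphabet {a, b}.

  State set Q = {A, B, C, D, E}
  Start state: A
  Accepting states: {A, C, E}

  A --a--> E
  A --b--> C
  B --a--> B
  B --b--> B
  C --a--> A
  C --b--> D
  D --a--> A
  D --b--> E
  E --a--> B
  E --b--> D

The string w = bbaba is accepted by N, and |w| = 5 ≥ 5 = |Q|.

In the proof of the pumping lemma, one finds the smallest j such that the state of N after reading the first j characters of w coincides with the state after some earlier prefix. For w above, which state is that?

A

Run of N on w = b b a b a:
  step 0: A  (start)
  step 1: C  (read b: A→C)
  step 2: D  (read b: C→D)
  step 3: A  (read a: D→A)   ← first repeat (A seen earlier)
  step 4: C  (read b: A→C)
  step 5: A  (read a: C→A)

The earliest repeat is at step j = 3: N is in A, which it already visited at step i = 0.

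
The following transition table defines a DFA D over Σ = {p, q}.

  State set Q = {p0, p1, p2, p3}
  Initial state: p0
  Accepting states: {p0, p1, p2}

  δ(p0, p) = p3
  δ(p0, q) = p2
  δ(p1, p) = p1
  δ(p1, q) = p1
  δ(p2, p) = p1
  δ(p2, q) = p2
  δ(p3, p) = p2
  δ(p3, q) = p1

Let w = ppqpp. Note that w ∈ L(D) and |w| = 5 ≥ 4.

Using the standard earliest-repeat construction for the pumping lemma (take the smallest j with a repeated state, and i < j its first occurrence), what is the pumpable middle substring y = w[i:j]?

q

State sequence: p0 -p-> p3 -p-> p2 -q-> p2 -p-> p1 -p-> p1
First repeat at step 3: p2 was already visited.

So i = 2, j = 3, giving x = w[0:2] = pp, y = w[2:3] = q, z = w[3:5] = pp.
Check: |xy| = 3 ≤ 4 and |y| = 1 ≥ 1. Reading y takes D from p2 back to p2, so every xyⁱz is accepted.
With |Q| = 4, pigeonhole forces a state repeat no later than step 4; the substring read between the first and second visits to that state can be pumped.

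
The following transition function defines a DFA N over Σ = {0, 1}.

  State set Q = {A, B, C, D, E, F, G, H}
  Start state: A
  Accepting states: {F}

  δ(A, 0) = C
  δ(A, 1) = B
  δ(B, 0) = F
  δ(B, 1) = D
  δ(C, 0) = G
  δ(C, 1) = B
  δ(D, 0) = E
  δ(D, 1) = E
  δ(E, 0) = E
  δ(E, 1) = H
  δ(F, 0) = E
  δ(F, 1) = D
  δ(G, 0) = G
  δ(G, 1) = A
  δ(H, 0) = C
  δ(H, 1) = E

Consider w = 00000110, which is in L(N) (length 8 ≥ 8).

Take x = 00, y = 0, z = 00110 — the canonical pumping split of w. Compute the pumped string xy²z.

000000110

xy^2z = 00·0·0·00110 = 000000110.
Reading y = 0 takes N from G back to G, so after x·y·y the machine is still in G, and z then leads to the accepting state F. Hence 000000110 ∈ L(N).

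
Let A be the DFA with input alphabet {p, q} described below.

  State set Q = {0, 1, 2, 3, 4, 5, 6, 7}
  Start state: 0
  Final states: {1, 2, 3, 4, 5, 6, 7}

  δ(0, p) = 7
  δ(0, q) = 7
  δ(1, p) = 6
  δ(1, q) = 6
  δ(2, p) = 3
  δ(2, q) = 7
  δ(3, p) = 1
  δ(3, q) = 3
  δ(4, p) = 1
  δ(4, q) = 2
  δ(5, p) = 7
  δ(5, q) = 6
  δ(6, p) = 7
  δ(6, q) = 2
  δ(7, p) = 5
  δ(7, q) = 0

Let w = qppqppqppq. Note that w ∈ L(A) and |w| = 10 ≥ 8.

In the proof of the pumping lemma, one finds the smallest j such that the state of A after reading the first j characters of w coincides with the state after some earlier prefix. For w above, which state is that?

State sequence: 0 -q-> 7 -p-> 5 -p-> 7 -q-> 0 -p-> 7 -p-> 5 -q-> 6 -p-> 7 -p-> 5 -q-> 6
First repeat at step 3: 7 was already visited.

The earliest repeat is at step j = 3: A is in 7, which it already visited at step i = 1.
Pumping length from the standard proof: p = 8 (the number of states). The repeated state found above gives |xy| = j ≤ 8 and |y| = j − i ≥ 1.

7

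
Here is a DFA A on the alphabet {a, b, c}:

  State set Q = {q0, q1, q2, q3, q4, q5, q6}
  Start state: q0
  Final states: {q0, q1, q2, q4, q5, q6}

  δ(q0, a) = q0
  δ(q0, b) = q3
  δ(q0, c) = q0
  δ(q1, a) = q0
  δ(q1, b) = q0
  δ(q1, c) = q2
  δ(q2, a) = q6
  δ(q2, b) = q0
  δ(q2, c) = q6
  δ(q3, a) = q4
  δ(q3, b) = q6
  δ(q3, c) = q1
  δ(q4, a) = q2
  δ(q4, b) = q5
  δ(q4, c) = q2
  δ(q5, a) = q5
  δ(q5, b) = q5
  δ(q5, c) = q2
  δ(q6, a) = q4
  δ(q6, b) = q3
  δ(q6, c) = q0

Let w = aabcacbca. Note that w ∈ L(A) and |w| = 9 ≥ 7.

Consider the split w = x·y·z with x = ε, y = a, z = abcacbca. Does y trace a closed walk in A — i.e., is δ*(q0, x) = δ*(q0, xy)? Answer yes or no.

yes

Run of A on the first 1 characters of w = a:
  step 0: q0  (start)
  step 1: q0  (read a: q0→q0)

After x (step 0): q0. After xy (step 1): q0.
They match, so y = a drives A around a cycle from q0 back to itself; pumping y any number of times keeps A in q0 before reading z, and xyⁱz ∈ L(A) for every i ≥ 0.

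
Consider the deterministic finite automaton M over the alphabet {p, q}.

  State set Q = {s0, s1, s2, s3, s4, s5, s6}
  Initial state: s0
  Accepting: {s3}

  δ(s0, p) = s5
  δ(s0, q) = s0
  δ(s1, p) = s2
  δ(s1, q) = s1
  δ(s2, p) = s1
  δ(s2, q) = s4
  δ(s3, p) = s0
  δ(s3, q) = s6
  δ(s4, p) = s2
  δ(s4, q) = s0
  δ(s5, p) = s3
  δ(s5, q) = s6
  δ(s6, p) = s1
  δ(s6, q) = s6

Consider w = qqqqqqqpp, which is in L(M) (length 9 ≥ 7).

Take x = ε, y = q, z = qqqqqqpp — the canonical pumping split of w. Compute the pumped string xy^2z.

xy^2z = ε·q·q·qqqqqqpp = qqqqqqqqpp.
Reading y = q takes M from s0 back to s0, so after x·y·y the machine is still in s0, and z then leads to the accepting state s3. Hence qqqqqqqqpp ∈ L(M).

qqqqqqqqpp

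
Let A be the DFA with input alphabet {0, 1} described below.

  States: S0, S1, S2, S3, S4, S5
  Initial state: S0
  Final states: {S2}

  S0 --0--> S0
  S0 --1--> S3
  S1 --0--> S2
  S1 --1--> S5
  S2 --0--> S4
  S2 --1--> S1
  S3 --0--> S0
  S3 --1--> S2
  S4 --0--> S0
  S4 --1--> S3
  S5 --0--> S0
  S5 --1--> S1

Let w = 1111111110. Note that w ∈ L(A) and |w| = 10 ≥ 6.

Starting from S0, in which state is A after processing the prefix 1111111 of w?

State sequence: S0 -1-> S3 -1-> S2 -1-> S1 -1-> S5 -1-> S1 -1-> S5 -1-> S1

After reading 7 characters, A is in state S1.

S1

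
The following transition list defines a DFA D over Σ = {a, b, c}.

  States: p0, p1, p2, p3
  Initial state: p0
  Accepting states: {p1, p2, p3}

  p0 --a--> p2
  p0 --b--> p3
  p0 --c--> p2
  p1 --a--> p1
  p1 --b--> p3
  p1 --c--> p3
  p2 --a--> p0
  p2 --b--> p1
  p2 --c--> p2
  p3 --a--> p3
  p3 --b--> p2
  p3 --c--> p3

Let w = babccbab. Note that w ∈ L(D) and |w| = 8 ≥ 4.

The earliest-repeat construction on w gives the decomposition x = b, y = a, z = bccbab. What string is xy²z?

baabccbab

xy^2z = b·a·a·bccbab = baabccbab.
Reading y = a takes D from p3 back to p3, so after x·y·y the machine is still in p3, and z then leads to the accepting state p3. Hence baabccbab ∈ L(D).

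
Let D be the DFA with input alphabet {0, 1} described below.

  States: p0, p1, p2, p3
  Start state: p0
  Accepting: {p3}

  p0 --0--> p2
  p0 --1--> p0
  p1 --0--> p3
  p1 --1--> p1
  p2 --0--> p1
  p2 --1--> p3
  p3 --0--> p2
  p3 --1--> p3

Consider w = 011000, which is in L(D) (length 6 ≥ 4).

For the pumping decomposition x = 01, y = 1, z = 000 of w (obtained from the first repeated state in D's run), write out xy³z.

xy^3z = 01·1·1·1·000 = 01111000.
Reading y = 1 takes D from p3 back to p3, so after x·y·y·y the machine is still in p3, and z then leads to the accepting state p3. Hence 01111000 ∈ L(D).

01111000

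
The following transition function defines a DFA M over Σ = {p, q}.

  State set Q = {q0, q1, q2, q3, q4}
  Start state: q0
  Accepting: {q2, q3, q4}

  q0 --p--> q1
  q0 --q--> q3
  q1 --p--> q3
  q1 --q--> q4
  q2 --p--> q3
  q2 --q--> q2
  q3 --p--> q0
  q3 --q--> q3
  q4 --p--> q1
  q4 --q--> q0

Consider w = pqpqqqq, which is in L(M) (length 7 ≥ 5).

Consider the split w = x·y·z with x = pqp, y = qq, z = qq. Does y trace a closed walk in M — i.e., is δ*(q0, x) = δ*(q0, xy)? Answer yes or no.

State sequence: q0 -p-> q1 -q-> q4 -p-> q1 -q-> q4 -q-> q0

After x (step 3): q1. After xy (step 5): q0.
They differ (q1 ≠ q0), so y is not a cycle from the state after x; this split is not the one the pumping-lemma construction produces, and pumping y need not keep the string in L(M).

no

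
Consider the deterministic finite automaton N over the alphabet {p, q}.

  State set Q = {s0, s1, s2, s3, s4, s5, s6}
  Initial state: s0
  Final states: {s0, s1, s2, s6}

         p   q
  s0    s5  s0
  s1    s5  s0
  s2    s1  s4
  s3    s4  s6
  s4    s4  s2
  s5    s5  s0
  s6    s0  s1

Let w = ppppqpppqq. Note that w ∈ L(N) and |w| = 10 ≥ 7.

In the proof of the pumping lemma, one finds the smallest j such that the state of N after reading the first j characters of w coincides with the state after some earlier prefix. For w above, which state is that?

Run of N on w = p p p p q p p p q q:
  step 0: s0  (start)
  step 1: s5  (read p: s0→s5)
  step 2: s5  (read p: s5→s5)   ← first repeat (s5 seen earlier)
  step 3: s5  (read p: s5→s5)
  step 4: s5  (read p: s5→s5)
  step 5: s0  (read q: s5→s0)
  step 6: s5  (read p: s0→s5)
  step 7: s5  (read p: s5→s5)
  step 8: s5  (read p: s5→s5)
  step 9: s0  (read q: s5→s0)
  step 10: s0  (read q: s0→s0)

The earliest repeat is at step j = 2: N is in s5, which it already visited at step i = 1.

s5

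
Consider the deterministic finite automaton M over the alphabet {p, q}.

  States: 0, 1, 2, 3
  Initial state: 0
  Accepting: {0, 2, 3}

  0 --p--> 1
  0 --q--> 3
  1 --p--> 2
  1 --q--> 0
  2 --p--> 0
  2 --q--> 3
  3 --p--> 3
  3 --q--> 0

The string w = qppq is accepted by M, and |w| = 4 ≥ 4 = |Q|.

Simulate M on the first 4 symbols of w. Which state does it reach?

0

State sequence: 0 -q-> 3 -p-> 3 -p-> 3 -q-> 0

After reading 4 characters, M is in state 0.
(This kind of state-tracing is the core of the pumping-lemma construction: with 4 states, pigeonhole forces a repeat within the first 4 steps.)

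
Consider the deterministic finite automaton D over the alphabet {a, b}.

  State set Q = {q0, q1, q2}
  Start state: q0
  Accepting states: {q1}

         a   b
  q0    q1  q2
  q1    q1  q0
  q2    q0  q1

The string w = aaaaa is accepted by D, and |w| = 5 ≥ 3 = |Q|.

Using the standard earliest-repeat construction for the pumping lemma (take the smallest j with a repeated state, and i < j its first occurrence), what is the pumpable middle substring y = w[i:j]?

a

Run of D on w = a a a a a:
  step 0: q0  (start)
  step 1: q1  (read a: q0→q1)
  step 2: q1  (read a: q1→q1)   ← first repeat (q1 seen earlier)
  step 3: q1  (read a: q1→q1)
  step 4: q1  (read a: q1→q1)
  step 5: q1  (read a: q1→q1)

So i = 1, j = 2, giving x = w[0:1] = a, y = w[1:2] = a, z = w[2:5] = aaa.
Check: |xy| = 2 ≤ 3 and |y| = 1 ≥ 1. Reading y takes D from q1 back to q1, so every xyⁱz is accepted.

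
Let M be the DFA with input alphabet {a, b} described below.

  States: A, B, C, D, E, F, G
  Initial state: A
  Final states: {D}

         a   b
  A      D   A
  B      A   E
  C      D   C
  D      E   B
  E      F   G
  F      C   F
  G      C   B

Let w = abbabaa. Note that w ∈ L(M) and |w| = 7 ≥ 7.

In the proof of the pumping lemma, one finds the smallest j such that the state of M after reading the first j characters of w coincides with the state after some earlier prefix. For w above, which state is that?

F

State sequence: A -a-> D -b-> B -b-> E -a-> F -b-> F -a-> C -a-> D
First repeat at step 5: F was already visited.

The earliest repeat is at step j = 5: M is in F, which it already visited at step i = 4.
With |Q| = 7, pigeonhole forces a state repeat no later than step 7; the substring read between the first and second visits to that state can be pumped.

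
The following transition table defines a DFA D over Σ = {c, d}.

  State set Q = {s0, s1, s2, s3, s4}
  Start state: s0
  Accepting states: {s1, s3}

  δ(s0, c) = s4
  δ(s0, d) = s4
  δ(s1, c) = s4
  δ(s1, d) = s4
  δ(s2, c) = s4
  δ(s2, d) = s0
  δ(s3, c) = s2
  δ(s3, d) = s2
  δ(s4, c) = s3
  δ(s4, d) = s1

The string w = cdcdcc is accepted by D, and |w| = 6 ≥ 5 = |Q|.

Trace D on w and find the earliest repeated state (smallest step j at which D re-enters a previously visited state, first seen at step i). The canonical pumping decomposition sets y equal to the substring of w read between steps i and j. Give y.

State sequence: s0 -c-> s4 -d-> s1 -c-> s4 -d-> s1 -c-> s4 -c-> s3
First repeat at step 3: s4 was already visited.

So i = 1, j = 3, giving x = w[0:1] = c, y = w[1:3] = dc, z = w[3:6] = dcc.
Check: |xy| = 3 ≤ 5 and |y| = 2 ≥ 1. Reading y takes D from s4 back to s4, so every xyⁱz is accepted.
The DFA has 5 states, so the proof of the pumping lemma guarantees a repeated state among the first 5+1 visited; the segment between the two visits is the pumpable y.

dc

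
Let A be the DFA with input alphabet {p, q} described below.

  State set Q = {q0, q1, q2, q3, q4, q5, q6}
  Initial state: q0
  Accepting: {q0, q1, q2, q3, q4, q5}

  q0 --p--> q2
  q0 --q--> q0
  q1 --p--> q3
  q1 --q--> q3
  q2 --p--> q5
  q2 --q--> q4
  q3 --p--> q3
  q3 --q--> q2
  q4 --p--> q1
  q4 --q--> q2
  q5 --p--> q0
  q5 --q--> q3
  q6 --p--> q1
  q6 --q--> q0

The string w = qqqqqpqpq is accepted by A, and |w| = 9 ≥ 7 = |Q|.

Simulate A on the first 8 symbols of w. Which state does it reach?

Run of A on the first 8 characters of w = q q q q q p q p:
  step 0: q0  (start)
  step 1: q0  (read q: q0→q0)
  step 2: q0  (read q: q0→q0)
  step 3: q0  (read q: q0→q0)
  step 4: q0  (read q: q0→q0)
  step 5: q0  (read q: q0→q0)
  step 6: q2  (read p: q0→q2)
  step 7: q4  (read q: q2→q4)
  step 8: q1  (read p: q4→q1)

After reading 8 characters, A is in state q1.
(This kind of state-tracing is the core of the pumping-lemma construction: with 7 states, pigeonhole forces a repeat within the first 7 steps.)

q1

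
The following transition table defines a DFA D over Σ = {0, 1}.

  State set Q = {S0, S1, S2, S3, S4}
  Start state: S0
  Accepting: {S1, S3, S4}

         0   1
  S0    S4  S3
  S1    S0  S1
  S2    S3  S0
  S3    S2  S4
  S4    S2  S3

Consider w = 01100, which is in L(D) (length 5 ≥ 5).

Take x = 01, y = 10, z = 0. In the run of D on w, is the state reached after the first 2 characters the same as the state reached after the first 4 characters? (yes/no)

no

Run of D on the first 4 characters of w = 0 1 1 0:
  step 0: S0  (start)
  step 1: S4  (read 0: S0→S4)
  step 2: S3  (read 1: S4→S3)
  step 3: S4  (read 1: S3→S4)
  step 4: S2  (read 0: S4→S2)

After x (step 2): S3. After xy (step 4): S2.
They differ (S3 ≠ S2), so y is not a cycle from the state after x; this split is not the one the pumping-lemma construction produces, and pumping y need not keep the string in L(D).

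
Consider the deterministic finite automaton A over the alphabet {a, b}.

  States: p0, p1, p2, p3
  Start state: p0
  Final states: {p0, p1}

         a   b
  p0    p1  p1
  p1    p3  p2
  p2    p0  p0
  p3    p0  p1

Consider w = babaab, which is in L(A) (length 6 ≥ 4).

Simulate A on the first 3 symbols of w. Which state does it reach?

State sequence: p0 -b-> p1 -a-> p3 -b-> p1

After reading 3 characters, A is in state p1.

p1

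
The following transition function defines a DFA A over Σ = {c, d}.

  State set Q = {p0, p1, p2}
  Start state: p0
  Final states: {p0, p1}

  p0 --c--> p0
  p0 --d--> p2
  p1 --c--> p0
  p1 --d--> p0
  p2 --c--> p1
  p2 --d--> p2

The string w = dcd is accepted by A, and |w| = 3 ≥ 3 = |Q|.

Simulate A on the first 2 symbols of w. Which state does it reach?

State sequence: p0 -d-> p2 -c-> p1

After reading 2 characters, A is in state p1.
(This kind of state-tracing is the core of the pumping-lemma construction: with 3 states, pigeonhole forces a repeat within the first 3 steps.)

p1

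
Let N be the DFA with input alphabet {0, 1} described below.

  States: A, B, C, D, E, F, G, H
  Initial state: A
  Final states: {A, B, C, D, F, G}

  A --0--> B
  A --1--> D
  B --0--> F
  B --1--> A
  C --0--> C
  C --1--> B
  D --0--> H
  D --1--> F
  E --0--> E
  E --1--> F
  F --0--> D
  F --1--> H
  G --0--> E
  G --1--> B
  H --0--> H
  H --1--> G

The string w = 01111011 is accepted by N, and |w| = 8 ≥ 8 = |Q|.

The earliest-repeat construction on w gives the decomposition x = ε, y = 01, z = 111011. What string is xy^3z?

xy^3z = ε·01·01·01·111011 = 010101111011.
Reading y = 01 takes N from A back to A, so after x·y·y·y the machine is still in A, and z then leads to the accepting state B. Hence 010101111011 ∈ L(N).

010101111011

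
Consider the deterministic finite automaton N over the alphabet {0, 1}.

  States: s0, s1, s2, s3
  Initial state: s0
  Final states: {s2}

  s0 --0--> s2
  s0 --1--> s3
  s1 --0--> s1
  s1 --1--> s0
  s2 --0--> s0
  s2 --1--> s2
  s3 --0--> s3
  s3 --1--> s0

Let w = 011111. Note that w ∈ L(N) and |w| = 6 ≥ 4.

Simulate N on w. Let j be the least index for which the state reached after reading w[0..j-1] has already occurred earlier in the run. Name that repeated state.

State sequence: s0 -0-> s2 -1-> s2 -1-> s2 -1-> s2 -1-> s2 -1-> s2
First repeat at step 2: s2 was already visited.

The earliest repeat is at step j = 2: N is in s2, which it already visited at step i = 1.
With |Q| = 4, pigeonhole forces a state repeat no later than step 4; the substring read between the first and second visits to that state can be pumped.

s2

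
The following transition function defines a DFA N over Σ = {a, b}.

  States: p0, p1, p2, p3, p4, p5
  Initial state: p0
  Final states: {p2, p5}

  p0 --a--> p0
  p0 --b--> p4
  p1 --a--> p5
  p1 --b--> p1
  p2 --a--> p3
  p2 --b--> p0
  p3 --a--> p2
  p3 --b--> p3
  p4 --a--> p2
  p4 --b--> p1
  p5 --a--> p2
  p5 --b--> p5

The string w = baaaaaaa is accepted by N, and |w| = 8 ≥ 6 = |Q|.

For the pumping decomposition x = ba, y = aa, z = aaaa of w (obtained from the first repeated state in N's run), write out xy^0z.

baaaaa

xy⁰z = xz = ba·aaaa = baaaaa.
Reading y = aa takes N from p2 back to p2, so after x the machine is still in p2, and z then leads to the accepting state p2. Hence baaaaa ∈ L(N).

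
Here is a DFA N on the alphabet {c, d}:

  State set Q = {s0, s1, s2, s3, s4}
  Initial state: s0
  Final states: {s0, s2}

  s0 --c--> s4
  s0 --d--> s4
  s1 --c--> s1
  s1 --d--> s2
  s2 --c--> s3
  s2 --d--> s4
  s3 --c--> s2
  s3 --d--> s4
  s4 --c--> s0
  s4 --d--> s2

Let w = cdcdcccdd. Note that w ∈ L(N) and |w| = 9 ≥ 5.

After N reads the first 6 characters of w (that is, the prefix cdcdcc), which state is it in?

State sequence: s0 -c-> s4 -d-> s2 -c-> s3 -d-> s4 -c-> s0 -c-> s4

After reading 6 characters, N is in state s4.
(This kind of state-tracing is the core of the pumping-lemma construction: with 5 states, pigeonhole forces a repeat within the first 5 steps.)

s4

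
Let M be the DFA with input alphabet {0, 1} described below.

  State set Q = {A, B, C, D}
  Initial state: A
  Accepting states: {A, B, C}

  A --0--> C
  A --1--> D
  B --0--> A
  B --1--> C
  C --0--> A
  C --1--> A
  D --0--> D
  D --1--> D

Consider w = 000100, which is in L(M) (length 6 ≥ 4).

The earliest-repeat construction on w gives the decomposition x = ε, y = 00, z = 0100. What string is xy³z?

xy^3z = ε·00·00·00·0100 = 0000000100.
Reading y = 00 takes M from A back to A, so after x·y·y·y the machine is still in A, and z then leads to the accepting state A. Hence 0000000100 ∈ L(M).

0000000100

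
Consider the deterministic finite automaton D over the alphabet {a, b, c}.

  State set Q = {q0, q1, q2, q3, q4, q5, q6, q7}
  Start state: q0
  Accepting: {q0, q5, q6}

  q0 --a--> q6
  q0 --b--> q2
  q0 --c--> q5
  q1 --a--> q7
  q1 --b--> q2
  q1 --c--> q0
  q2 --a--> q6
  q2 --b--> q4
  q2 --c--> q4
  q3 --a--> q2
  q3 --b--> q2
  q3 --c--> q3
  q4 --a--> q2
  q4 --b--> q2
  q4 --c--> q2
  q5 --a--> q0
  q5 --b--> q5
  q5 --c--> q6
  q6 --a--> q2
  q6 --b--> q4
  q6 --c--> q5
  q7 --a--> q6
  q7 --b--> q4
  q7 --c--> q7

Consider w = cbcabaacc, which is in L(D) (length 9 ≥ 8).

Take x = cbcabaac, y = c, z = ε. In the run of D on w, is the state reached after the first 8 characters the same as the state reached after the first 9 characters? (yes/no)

no

Run of D on the first 9 characters of w = c b c a b a a c c:
  step 0: q0  (start)
  step 1: q5  (read c: q0→q5)
  step 2: q5  (read b: q5→q5)
  step 3: q6  (read c: q5→q6)
  step 4: q2  (read a: q6→q2)
  step 5: q4  (read b: q2→q4)
  step 6: q2  (read a: q4→q2)
  step 7: q6  (read a: q2→q6)
  step 8: q5  (read c: q6→q5)
  step 9: q6  (read c: q5→q6)

After x (step 8): q5. After xy (step 9): q6.
They differ (q5 ≠ q6), so y is not a cycle from the state after x; this split is not the one the pumping-lemma construction produces, and pumping y need not keep the string in L(D).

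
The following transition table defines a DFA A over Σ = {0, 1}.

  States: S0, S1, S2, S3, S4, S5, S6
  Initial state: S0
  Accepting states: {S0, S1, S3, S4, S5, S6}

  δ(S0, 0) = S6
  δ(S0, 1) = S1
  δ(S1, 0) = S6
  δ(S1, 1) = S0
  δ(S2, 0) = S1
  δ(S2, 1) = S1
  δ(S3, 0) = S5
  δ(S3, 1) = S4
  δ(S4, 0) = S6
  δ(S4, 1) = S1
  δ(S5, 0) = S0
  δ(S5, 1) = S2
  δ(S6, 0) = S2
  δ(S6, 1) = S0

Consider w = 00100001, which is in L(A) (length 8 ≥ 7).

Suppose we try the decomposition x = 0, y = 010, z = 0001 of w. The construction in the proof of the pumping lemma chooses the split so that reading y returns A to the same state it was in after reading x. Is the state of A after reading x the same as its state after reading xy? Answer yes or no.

yes

State sequence: S0 -0-> S6 -0-> S2 -1-> S1 -0-> S6

After x (step 1): S6. After xy (step 4): S6.
They match, so y = 010 drives A around a cycle from S6 back to itself; pumping y any number of times keeps A in S6 before reading z, and xyⁱz ∈ L(A) for every i ≥ 0.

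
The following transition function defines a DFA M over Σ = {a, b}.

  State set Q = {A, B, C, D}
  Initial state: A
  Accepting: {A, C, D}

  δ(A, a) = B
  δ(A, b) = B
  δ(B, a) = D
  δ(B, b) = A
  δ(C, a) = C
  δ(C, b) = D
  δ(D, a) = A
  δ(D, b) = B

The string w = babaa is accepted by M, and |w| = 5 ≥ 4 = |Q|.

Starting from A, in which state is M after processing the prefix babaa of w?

A

State sequence: A -b-> B -a-> D -b-> B -a-> D -a-> A

After reading 5 characters, M is in state A.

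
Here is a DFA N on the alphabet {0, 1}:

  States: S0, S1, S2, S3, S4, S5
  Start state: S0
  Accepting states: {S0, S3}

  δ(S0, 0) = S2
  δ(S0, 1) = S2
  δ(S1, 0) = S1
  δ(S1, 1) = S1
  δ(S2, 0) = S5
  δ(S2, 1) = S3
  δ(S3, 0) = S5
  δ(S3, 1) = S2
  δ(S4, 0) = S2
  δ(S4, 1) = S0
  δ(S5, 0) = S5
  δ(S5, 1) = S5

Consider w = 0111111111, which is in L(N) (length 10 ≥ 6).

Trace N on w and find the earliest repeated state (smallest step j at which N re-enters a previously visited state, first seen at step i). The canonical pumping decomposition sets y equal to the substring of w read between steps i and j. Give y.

11

Run of N on w = 0 1 1 1 1 1 1 1 1 1:
  step 0: S0  (start)
  step 1: S2  (read 0: S0→S2)
  step 2: S3  (read 1: S2→S3)
  step 3: S2  (read 1: S3→S2)   ← first repeat (S2 seen earlier)
  step 4: S3  (read 1: S2→S3)
  step 5: S2  (read 1: S3→S2)
  step 6: S3  (read 1: S2→S3)
  step 7: S2  (read 1: S3→S2)
  step 8: S3  (read 1: S2→S3)
  step 9: S2  (read 1: S3→S2)
  step 10: S3  (read 1: S2→S3)

So i = 1, j = 3, giving x = w[0:1] = 0, y = w[1:3] = 11, z = w[3:10] = 1111111.
Check: |xy| = 3 ≤ 6 and |y| = 2 ≥ 1. Reading y takes N from S2 back to S2, so every xyⁱz is accepted.
With |Q| = 6, pigeonhole forces a state repeat no later than step 6; the substring read between the first and second visits to that state can be pumped.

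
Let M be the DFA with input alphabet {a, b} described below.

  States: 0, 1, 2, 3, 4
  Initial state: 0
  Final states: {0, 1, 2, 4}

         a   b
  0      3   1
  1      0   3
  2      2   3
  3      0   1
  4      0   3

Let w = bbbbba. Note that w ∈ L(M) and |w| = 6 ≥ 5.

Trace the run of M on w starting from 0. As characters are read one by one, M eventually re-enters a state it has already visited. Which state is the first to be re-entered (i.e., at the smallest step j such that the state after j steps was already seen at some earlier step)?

1

Run of M on w = b b b b b a:
  step 0: 0  (start)
  step 1: 1  (read b: 0→1)
  step 2: 3  (read b: 1→3)
  step 3: 1  (read b: 3→1)   ← first repeat (1 seen earlier)
  step 4: 3  (read b: 1→3)
  step 5: 1  (read b: 3→1)
  step 6: 0  (read a: 1→0)

The earliest repeat is at step j = 3: M is in 1, which it already visited at step i = 1.
Since M has 5 states, any run of length ≥ 5 visits 5+1 states, so by pigeonhole some state repeats within the first 5 steps — that repeat gives the pumpable loop.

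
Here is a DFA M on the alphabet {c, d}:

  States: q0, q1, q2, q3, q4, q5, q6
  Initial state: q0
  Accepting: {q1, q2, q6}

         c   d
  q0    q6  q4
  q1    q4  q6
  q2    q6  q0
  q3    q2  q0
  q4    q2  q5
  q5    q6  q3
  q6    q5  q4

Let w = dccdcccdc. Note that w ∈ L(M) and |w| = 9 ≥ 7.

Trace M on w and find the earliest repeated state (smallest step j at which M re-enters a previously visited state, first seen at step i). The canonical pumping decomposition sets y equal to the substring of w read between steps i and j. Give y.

State sequence: q0 -d-> q4 -c-> q2 -c-> q6 -d-> q4 -c-> q2 -c-> q6 -c-> q5 -d-> q3 -c-> q2
First repeat at step 4: q4 was already visited.

So i = 1, j = 4, giving x = w[0:1] = d, y = w[1:4] = ccd, z = w[4:9] = cccdc.
Check: |xy| = 4 ≤ 7 and |y| = 3 ≥ 1. Reading y takes M from q4 back to q4, so every xyⁱz is accepted.
Since M has 7 states, any run of length ≥ 7 visits 7+1 states, so by pigeonhole some state repeats within the first 7 steps — that repeat gives the pumpable loop.

ccd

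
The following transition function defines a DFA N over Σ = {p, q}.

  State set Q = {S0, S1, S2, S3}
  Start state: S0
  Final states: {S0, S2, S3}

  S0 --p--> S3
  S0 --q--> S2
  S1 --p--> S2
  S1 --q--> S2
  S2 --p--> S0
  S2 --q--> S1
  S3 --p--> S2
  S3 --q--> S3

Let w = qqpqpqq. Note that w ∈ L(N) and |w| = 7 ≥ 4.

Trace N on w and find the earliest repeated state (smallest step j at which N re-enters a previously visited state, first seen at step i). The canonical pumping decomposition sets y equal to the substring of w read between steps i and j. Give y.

State sequence: S0 -q-> S2 -q-> S1 -p-> S2 -q-> S1 -p-> S2 -q-> S1 -q-> S2
First repeat at step 3: S2 was already visited.

So i = 1, j = 3, giving x = w[0:1] = q, y = w[1:3] = qp, z = w[3:7] = qpqq.
Check: |xy| = 3 ≤ 4 and |y| = 2 ≥ 1. Reading y takes N from S2 back to S2, so every xyⁱz is accepted.

qp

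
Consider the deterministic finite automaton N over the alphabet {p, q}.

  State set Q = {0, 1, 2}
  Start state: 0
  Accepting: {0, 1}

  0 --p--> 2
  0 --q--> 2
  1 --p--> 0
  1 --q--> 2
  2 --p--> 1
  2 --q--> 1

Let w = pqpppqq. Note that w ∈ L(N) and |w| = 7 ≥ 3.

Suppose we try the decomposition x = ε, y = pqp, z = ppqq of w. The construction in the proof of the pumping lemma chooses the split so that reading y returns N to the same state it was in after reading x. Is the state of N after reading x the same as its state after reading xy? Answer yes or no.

Run of N on the first 3 characters of w = p q p:
  step 0: 0  (start)
  step 1: 2  (read p: 0→2)
  step 2: 1  (read q: 2→1)
  step 3: 0  (read p: 1→0)

After x (step 0): 0. After xy (step 3): 0.
They match, so y = pqp drives N around a cycle from 0 back to itself; pumping y any number of times keeps N in 0 before reading z, and xyⁱz ∈ L(N) for every i ≥ 0.

yes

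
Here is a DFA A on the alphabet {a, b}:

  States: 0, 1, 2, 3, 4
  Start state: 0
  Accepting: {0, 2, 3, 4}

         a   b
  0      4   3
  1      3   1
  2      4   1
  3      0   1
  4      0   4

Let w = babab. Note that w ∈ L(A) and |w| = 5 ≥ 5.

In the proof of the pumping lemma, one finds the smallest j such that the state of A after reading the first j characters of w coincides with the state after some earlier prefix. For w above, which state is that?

0

Run of A on w = b a b a b:
  step 0: 0  (start)
  step 1: 3  (read b: 0→3)
  step 2: 0  (read a: 3→0)   ← first repeat (0 seen earlier)
  step 3: 3  (read b: 0→3)
  step 4: 0  (read a: 3→0)
  step 5: 3  (read b: 0→3)

The earliest repeat is at step j = 2: A is in 0, which it already visited at step i = 0.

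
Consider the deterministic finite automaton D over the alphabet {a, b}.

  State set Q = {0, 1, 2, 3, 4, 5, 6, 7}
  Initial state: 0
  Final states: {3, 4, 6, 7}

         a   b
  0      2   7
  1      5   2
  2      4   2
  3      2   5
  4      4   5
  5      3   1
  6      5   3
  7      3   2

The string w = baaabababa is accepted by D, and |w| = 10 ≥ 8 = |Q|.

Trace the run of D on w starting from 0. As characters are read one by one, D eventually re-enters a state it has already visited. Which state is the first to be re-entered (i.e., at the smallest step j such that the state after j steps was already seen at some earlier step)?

3

State sequence: 0 -b-> 7 -a-> 3 -a-> 2 -a-> 4 -b-> 5 -a-> 3 -b-> 5 -a-> 3 -b-> 5 -a-> 3
First repeat at step 6: 3 was already visited.

The earliest repeat is at step j = 6: D is in 3, which it already visited at step i = 2.
The DFA has 8 states, so the proof of the pumping lemma guarantees a repeated state among the first 8+1 visited; the segment between the two visits is the pumpable y.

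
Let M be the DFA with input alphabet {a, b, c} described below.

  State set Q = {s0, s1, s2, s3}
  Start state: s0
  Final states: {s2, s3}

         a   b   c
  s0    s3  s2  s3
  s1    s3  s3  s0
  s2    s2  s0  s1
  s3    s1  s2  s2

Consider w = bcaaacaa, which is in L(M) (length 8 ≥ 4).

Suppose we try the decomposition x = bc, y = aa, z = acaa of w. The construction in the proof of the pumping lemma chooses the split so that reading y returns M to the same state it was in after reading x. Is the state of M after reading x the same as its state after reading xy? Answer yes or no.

Run of M on the first 4 characters of w = b c a a:
  step 0: s0  (start)
  step 1: s2  (read b: s0→s2)
  step 2: s1  (read c: s2→s1)
  step 3: s3  (read a: s1→s3)
  step 4: s1  (read a: s3→s1)

After x (step 2): s1. After xy (step 4): s1.
They match, so y = aa drives M around a cycle from s1 back to itself; pumping y any number of times keeps M in s1 before reading z, and xyⁱz ∈ L(M) for every i ≥ 0.

yes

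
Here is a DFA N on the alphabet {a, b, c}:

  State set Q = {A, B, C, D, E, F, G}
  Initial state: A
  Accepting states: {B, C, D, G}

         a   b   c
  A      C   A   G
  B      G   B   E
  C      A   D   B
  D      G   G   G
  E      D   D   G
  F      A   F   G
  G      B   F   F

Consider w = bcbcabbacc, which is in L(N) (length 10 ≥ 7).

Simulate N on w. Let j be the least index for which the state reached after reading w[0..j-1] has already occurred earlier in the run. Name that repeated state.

A

Run of N on w = b c b c a b b a c c:
  step 0: A  (start)
  step 1: A  (read b: A→A)   ← first repeat (A seen earlier)
  step 2: G  (read c: A→G)
  step 3: F  (read b: G→F)
  step 4: G  (read c: F→G)
  step 5: B  (read a: G→B)
  step 6: B  (read b: B→B)
  step 7: B  (read b: B→B)
  step 8: G  (read a: B→G)
  step 9: F  (read c: G→F)
  step 10: G  (read c: F→G)

The earliest repeat is at step j = 1: N is in A, which it already visited at step i = 0.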